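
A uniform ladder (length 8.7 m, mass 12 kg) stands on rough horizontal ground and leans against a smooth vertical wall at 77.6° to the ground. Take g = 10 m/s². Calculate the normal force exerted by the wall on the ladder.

Torques about the foot: N_wall · 8.7 sin 77.6° = 12×10×4.35 cos 77.6° → N_wall = 13.192 N.

N_wall ≈ 13.2 N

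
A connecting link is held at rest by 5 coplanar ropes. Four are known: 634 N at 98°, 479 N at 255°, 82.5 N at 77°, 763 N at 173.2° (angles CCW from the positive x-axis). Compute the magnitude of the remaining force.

Sum the known components: ΣF_x = -951.3 N, ΣF_y = 335.9 N.
For equilibrium the remaining force must supply (−ΣF_x, −ΣF_y) = (951.3, -335.9) N.
Magnitude = √((951.3)² + (-335.9)²) = 1009 N; direction = atan2(-335.9, 951.3) = 340.6°.

F ≈ 1010 N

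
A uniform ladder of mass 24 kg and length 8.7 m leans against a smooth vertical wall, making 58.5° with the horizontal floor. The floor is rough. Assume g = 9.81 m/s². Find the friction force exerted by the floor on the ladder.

f ≈ 72.1 N

Torques about the foot: N_wall · 8.7 sin 58.5° = 24×9.81×4.35 cos 58.5° → N_wall = 72.139 N.
ΣF_x = 0: f_floor = N_wall = 72.139 N.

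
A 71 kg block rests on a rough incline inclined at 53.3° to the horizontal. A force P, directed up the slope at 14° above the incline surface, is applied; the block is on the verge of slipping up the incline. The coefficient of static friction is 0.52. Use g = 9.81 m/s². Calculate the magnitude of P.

On the verge of sliding up the incline, friction equals μN and acts down the slope.
Perpendicular: N + P sin 14° = W cos 53.3° = 416.3 N.
Along incline: P cos 14° = W sin 53.3° + μN  with W sin 53.3° = 558.4 N.
Solving the pair for P and N: P = 707 N, N = 245.2 N (and f = μN = 127.5 N).

P ≈ 707 N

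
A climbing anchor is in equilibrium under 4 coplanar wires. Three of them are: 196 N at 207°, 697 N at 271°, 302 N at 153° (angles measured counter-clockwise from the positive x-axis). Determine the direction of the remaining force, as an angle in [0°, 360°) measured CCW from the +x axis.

θ ≈ 56.4°

Sum the known components: ΣF_x = -431.6 N, ΣF_y = -648.8 N.
For equilibrium the remaining force must supply (−ΣF_x, −ΣF_y) = (431.6, 648.8) N.
Magnitude = √((431.6)² + (648.8)²) = 779.2 N; direction = atan2(648.8, 431.6) = 56.4°.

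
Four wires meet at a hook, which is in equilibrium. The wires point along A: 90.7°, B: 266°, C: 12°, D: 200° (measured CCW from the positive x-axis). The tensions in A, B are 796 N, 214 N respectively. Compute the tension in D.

Resolve: ΣF_x = 796 cos 90.7° + 214 cos 266° + T_C cos 12° + T_D cos 200° = 0.
        ΣF_y = 796 sin 90.7° + 214 sin 266° + T_C sin 12° + T_D sin 200° = 0.
The known terms sum to (-24.65, 582.5) N, so 0.9781 T_C − 0.9397 T_D = 24.65 and 0.2079 T_C − 0.3420 T_D = -582.5.
Solving simultaneously: T_C = 3993 N, T_D = 4131 N.

T_D ≈ 4130 N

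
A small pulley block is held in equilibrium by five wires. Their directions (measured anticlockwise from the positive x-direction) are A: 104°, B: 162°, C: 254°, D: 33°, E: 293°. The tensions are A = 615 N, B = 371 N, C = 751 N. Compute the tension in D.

Resolve: ΣF_x = 615 cos 104° + 371 cos 162° + 751 cos 254° + T_D cos 33° + T_E cos 293° = 0.
        ΣF_y = 615 sin 104° + 371 sin 162° + 751 sin 254° + T_D sin 33° + T_E sin 293° = 0.
The known terms sum to (-708.6, -10.53) N, so 0.8387 T_D + 0.3907 T_E = 708.6 and 0.5446 T_D − 0.9205 T_E = 10.53.
Solving simultaneously: T_D = 666.5 N, T_E = 382.9 N.

T_D ≈ 667 N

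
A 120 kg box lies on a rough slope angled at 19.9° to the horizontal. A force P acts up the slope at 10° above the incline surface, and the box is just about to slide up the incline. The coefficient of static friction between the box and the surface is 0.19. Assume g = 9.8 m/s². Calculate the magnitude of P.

P ≈ 600 N

On the verge of sliding up the incline, friction equals μN and acts down the slope.
Perpendicular: N + P sin 10° = W cos 19.9° = 1106 N.
Along incline: P cos 10° = W sin 19.9° + μN  with W sin 19.9° = 400.3 N.
Solving the pair for P and N: P = 599.7 N, N = 1002 N (and f = μN = 190.3 N).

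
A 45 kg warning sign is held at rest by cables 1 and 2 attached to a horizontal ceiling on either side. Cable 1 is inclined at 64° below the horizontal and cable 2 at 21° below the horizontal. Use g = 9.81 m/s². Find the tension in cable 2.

Weight W = 45 × 9.81 = 441.5 N acts straight down.
Horizontal: T_1 cos 64° = T_2 cos 21°  →  T_1 = 2.13 T_2.
Vertical: T_1 sin 64° + T_2 sin 21° = 441.5.
Substituting the horizontal relation into the vertical equation gives 2.272 T_2 = 441.5, so T_2 = 194.3 N.

T_2 ≈ 194 N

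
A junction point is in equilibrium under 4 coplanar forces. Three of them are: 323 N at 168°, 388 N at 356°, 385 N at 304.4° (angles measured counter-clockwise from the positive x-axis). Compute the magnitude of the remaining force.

Sum the known components: ΣF_x = 288.6 N, ΣF_y = -277.6 N.
For equilibrium the remaining force must supply (−ΣF_x, −ΣF_y) = (-288.6, 277.6) N.
Magnitude = √((-288.6)² + (277.6)²) = 400.4 N; direction = atan2(277.6, -288.6) = 136.1°.

F ≈ 400 N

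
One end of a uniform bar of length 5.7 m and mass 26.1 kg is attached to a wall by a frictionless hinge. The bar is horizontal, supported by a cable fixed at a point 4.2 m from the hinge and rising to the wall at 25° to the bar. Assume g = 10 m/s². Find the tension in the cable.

Take torques about the hinge: T sin 25° · 4.2 = 26.1×10×2.85 = 743.85 N·m.
So T = 743.85 / (0.4226 × 4.2) = 419.07 N.

T ≈ 419 N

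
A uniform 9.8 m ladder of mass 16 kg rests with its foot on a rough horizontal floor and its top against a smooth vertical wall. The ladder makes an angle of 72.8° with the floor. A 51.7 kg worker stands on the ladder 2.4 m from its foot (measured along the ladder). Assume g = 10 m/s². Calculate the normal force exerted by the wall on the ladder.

N_wall ≈ 64 N

Torques about the foot: N_wall · 9.8 sin 72.8° = 16×10×4.9 cos 72.8° + 51.7×10×2.4 cos 72.8° → N_wall = 63.957 N.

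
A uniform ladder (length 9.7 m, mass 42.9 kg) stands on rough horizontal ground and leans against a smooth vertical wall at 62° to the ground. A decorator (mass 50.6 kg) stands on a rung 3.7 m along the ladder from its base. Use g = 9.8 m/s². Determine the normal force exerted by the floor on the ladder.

N_floor ≈ 916 N

ΣF_y = 0: N_floor = 42.9×9.8 + 50.6×9.8 = 916.3 N.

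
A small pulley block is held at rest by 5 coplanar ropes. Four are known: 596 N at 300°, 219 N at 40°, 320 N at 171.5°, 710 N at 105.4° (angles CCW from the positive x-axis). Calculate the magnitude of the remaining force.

F ≈ 359 N

Sum the known components: ΣF_x = -39.27 N, ΣF_y = 356.4 N.
For equilibrium the remaining force must supply (−ΣF_x, −ΣF_y) = (39.27, -356.4) N.
Magnitude = √((39.27)² + (-356.4)²) = 358.6 N; direction = atan2(-356.4, 39.27) = 276.3°.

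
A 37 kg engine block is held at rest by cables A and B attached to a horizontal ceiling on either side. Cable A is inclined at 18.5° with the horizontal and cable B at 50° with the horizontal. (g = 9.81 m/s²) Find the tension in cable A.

T_A ≈ 251 N

Weight W = 37 × 9.81 = 363 N acts straight down.
Horizontal: T_A cos 18.5° = T_B cos 50°  →  T_B = 1.475 T_A.
Vertical: T_A sin 18.5° + T_B sin 50° = 363.
Substituting the horizontal relation into the vertical equation gives 1.447 T_A = 363, so T_A = 250.8 N.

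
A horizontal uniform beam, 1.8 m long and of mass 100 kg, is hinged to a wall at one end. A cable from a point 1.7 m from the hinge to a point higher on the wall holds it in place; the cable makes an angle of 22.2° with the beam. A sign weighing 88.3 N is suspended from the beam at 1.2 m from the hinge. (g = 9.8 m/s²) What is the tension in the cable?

T ≈ 1540 N

Take torques about the hinge: T sin 22.2° · 1.7 = 100×9.8×0.9 + 88.3×1.2 = 987.96 N·m.
So T = 987.96 / (0.3778 × 1.7) = 1538.1 N.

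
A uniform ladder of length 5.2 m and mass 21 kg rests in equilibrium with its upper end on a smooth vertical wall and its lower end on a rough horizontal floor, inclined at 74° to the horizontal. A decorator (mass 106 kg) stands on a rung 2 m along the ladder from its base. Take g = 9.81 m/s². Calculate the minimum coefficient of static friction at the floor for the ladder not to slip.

μ_min ≈ 0.116

ΣF_y = 0: N_floor = 21×9.81 + 106×9.81 = 1245.9 N.
Torques about the foot: N_wall · 5.2 sin 74° = 21×9.81×2.6 cos 74° + 106×9.81×2 cos 74° → N_wall = 144.22 N.
ΣF_x = 0: f_floor = N_wall = 144.22 N.
μ_min = f_floor / N_floor = 144.22 / 1245.9 = 0.1158.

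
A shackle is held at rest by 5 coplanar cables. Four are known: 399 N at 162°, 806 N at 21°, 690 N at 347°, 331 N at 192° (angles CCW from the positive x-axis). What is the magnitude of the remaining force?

Sum the known components: ΣF_x = 721.5 N, ΣF_y = 188.1 N.
For equilibrium the remaining force must supply (−ΣF_x, −ΣF_y) = (-721.5, -188.1) N.
Magnitude = √((-721.5)² + (-188.1)²) = 745.7 N; direction = atan2(-188.1, -721.5) = 194.6°.

F ≈ 746 N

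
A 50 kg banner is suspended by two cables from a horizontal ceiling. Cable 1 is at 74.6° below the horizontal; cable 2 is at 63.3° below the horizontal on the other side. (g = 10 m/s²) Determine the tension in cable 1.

Weight W = 50 × 10 = 500 N acts straight down.
Horizontal: T_1 cos 74.6° = T_2 cos 63.3°  →  T_2 = 0.591 T_1.
Vertical: T_1 sin 74.6° + T_2 sin 63.3° = 500.
Substituting the horizontal relation into the vertical equation gives 1.492 T_1 = 500, so T_1 = 335.1 N.

T_1 ≈ 335 N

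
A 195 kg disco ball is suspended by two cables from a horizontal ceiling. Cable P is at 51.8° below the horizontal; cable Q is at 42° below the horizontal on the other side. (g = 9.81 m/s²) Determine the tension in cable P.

T_P ≈ 1420 N

Weight W = 195 × 9.81 = 1913 N acts straight down.
Horizontal: T_P cos 51.8° = T_Q cos 42°  →  T_Q = 0.8322 T_P.
Vertical: T_P sin 51.8° + T_Q sin 42° = 1913.
Substituting the horizontal relation into the vertical equation gives 1.343 T_P = 1913, so T_P = 1425 N.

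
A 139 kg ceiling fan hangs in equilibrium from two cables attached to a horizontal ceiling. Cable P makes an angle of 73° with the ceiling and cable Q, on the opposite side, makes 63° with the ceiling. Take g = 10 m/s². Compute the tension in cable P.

Weight W = 139 × 10 = 1390 N acts straight down.
Horizontal: T_P cos 73° = T_Q cos 63°  →  T_Q = 0.644 T_P.
Vertical: T_P sin 73° + T_Q sin 63° = 1390.
Substituting the horizontal relation into the vertical equation gives 1.53 T_P = 1390, so T_P = 908.4 N.

T_P ≈ 908 N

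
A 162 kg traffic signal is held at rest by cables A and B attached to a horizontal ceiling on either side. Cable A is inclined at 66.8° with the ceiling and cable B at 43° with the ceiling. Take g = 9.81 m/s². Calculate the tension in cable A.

Weight W = 162 × 9.81 = 1589 N acts straight down.
Horizontal: T_A cos 66.8° = T_B cos 43°  →  T_B = 0.5386 T_A.
Vertical: T_A sin 66.8° + T_B sin 43° = 1589.
Substituting the horizontal relation into the vertical equation gives 1.286 T_A = 1589, so T_A = 1235 N.

T_A ≈ 1240 N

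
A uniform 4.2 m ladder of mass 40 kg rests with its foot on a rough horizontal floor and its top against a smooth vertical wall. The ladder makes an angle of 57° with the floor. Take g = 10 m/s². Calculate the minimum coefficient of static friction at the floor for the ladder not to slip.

ΣF_y = 0: N_floor = 40×10 = 400 N.
Torques about the foot: N_wall · 4.2 sin 57° = 40×10×2.1 cos 57° → N_wall = 129.88 N.
ΣF_x = 0: f_floor = N_wall = 129.88 N.
μ_min = f_floor / N_floor = 129.88 / 400 = 0.3247.

μ_min ≈ 0.325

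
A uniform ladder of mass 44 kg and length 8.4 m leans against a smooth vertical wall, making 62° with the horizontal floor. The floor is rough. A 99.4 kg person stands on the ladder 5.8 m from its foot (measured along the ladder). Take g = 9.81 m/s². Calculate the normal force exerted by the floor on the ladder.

ΣF_y = 0: N_floor = 44×9.81 + 99.4×9.81 = 1406.8 N.

N_floor ≈ 1410 N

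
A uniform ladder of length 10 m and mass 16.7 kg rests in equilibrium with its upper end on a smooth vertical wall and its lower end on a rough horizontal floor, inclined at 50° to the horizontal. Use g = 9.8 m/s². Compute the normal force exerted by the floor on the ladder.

ΣF_y = 0: N_floor = 16.7×9.8 = 163.66 N.

N_floor ≈ 164 N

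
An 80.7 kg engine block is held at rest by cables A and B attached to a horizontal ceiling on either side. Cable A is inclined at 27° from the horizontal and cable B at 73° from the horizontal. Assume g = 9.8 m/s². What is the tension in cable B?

Weight W = 80.7 × 9.8 = 790.9 N acts straight down.
Horizontal: T_A cos 27° = T_B cos 73°  →  T_A = 0.3281 T_B.
Vertical: T_A sin 27° + T_B sin 73° = 790.9.
Substituting the horizontal relation into the vertical equation gives 1.105 T_B = 790.9, so T_B = 715.5 N.

T_B ≈ 716 N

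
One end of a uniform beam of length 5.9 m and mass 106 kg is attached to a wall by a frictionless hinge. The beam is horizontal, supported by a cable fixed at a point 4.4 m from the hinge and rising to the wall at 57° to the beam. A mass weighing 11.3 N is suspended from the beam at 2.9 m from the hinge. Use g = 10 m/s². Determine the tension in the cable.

T ≈ 856 N

Take torques about the hinge: T sin 57° · 4.4 = 106×10×2.95 + 11.3×2.9 = 3159.8 N·m.
So T = 3159.8 / (0.8387 × 4.4) = 856.27 N.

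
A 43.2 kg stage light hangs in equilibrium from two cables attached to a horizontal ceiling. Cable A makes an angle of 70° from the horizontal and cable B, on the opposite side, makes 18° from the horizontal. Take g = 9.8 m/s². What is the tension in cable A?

T_A ≈ 403 N

Weight W = 43.2 × 9.8 = 423.4 N acts straight down.
Horizontal: T_A cos 70° = T_B cos 18°  →  T_B = 0.3596 T_A.
Vertical: T_A sin 70° + T_B sin 18° = 423.4.
Substituting the horizontal relation into the vertical equation gives 1.051 T_A = 423.4, so T_A = 402.9 N.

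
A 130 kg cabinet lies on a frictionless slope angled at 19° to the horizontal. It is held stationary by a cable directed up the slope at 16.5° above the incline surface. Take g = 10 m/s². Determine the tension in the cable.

T ≈ 441 N

Take axes along and perpendicular to the incline. Weight components: W sin 19° = 423.2 N down-slope, W cos 19° = 1229 N into the surface.
Along incline: T cos 16.5° = W sin 19° → T = 441.4 N.
Perpendicular: N = W cos 19° − T sin 16.5° = 1104 N.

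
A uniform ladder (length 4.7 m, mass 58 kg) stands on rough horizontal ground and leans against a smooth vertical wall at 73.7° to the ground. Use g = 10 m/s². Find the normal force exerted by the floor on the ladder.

N_floor ≈ 580 N

ΣF_y = 0: N_floor = 58×10 = 580 N.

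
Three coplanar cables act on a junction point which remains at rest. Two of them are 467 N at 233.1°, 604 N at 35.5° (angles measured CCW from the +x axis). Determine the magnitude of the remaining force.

Sum the known components: ΣF_x = 211.3 N, ΣF_y = -22.71 N.
For equilibrium the remaining force must supply (−ΣF_x, −ΣF_y) = (-211.3, 22.71) N.
Magnitude = √((-211.3)² + (22.71)²) = 212.5 N; direction = atan2(22.71, -211.3) = 173.9°.

F ≈ 213 N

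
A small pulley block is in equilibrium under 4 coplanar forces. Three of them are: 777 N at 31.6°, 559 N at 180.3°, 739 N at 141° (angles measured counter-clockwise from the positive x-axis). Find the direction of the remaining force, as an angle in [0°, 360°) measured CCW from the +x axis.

Sum the known components: ΣF_x = -471.5 N, ΣF_y = 869.3 N.
For equilibrium the remaining force must supply (−ΣF_x, −ΣF_y) = (471.5, -869.3) N.
Magnitude = √((471.5)² + (-869.3)²) = 988.9 N; direction = atan2(-869.3, 471.5) = 298.5°.

θ ≈ 298°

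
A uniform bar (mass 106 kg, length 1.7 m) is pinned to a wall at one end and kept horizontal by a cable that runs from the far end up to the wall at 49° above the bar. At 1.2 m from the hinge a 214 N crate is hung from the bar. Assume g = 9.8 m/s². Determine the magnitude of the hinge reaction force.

|H| ≈ 824 N

Take torques about the hinge: T sin 49° · 1.7 = 106×9.8×0.85 + 214×1.2 = 1139.8 N·m.
So T = 1139.8 / (0.7547 × 1.7) = 888.37 N.
ΣF_x = 0: H_x = T cos 49° = 582.82 N.
ΣF_y = 0: H_y = (106×9.8 + 214) − T sin 49° = 1252.8 − 670.46 = 582.34 N.
|H| = √(H_x² + H_y²) = √((582.82)² + (582.34)²) = 823.89 N.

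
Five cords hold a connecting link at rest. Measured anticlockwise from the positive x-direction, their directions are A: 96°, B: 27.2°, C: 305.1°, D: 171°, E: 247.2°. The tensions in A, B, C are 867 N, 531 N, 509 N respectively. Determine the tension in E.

Resolve: ΣF_x = 867 cos 96° + 531 cos 27.2° + 509 cos 305.1° + T_D cos 171° + T_E cos 247.2° = 0.
        ΣF_y = 867 sin 96° + 531 sin 27.2° + 509 sin 305.1° + T_D sin 171° + T_E sin 247.2° = 0.
The known terms sum to (674.3, 688.5) N, so -0.9877 T_D − 0.3875 T_E = -674.3 and 0.1564 T_D − 0.9219 T_E = -688.5.
Solving simultaneously: T_D = 365.4 N, T_E = 808.9 N.

T_E ≈ 809 N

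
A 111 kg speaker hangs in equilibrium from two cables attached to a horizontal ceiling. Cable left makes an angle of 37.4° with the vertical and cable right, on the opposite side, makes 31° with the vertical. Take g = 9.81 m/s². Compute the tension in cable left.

Angles from the horizontal: cable left is 90° − 37.4° = 52.6°, cable right is 90° − 31° = 59°.
Weight W = 111 × 9.81 = 1089 N acts straight down.
Horizontal: T_left cos 52.6° = T_right cos 59°  →  T_right = 1.179 T_left.
Vertical: T_left sin 52.6° + T_right sin 59° = 1089.
Substituting the horizontal relation into the vertical equation gives 1.805 T_left = 1089, so T_left = 603.2 N.

T_left ≈ 603 N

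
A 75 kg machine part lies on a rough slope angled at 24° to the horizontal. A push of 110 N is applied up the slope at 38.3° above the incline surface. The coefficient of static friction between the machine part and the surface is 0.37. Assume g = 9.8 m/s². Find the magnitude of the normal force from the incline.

Axes along / perpendicular to the incline. W sin 24° = 299 N down-slope; W cos 24° = 671.5 N into the surface.
Perpendicular: N = W cos 24° − P sin 38.3° = 671.5 − 68.18 = 603.3 N.
Along incline: P cos 38.3° + f = W sin 24° (friction acts up-slope) → f = 299 − 86.33 = 212.6 N.
|f| = 212.6 N ≤ μN = 223.2 N, so the machine part is indeed static.

N ≈ 603 N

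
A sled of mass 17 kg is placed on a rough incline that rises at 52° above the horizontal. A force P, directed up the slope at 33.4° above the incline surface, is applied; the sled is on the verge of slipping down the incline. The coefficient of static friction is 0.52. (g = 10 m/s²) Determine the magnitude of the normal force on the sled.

N ≈ 24.9 N

On the verge of sliding down the incline, friction equals μN and acts up the slope.
Perpendicular: N + P sin 33.4° = W cos 52° = 104.7 N.
Along incline: P cos 33.4° + μN = W sin 52° with W sin 52° = 134 N.
Solving the pair for P and N: P = 145 N, N = 24.85 N (and f = μN = 12.92 N).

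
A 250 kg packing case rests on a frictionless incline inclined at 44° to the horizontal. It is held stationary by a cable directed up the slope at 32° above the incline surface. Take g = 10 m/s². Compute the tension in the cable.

T ≈ 2050 N

Take axes along and perpendicular to the incline. Weight components: W sin 44° = 1737 N down-slope, W cos 44° = 1798 N into the surface.
Along incline: T cos 32° = W sin 44° → T = 2048 N.
Perpendicular: N = W cos 44° − T sin 32° = 713.2 N.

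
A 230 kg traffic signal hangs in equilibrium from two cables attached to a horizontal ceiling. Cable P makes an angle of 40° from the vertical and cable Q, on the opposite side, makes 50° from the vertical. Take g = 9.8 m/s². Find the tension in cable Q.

T_Q ≈ 1450 N

Angles from the horizontal: cable P is 90° − 40° = 50°, cable Q is 90° − 50° = 40°.
Weight W = 230 × 9.8 = 2254 N acts straight down.
Horizontal: T_P cos 50° = T_Q cos 40°  →  T_P = 1.192 T_Q.
Vertical: T_P sin 50° + T_Q sin 40° = 2254.
Substituting the horizontal relation into the vertical equation gives 1.556 T_Q = 2254, so T_Q = 1449 N.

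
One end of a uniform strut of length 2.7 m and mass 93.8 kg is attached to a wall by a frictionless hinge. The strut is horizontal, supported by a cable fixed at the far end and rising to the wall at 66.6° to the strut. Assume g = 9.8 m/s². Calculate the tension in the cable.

T ≈ 501 N

Take torques about the hinge: T sin 66.6° · 2.7 = 93.8×9.8×1.35 = 1241 N·m.
So T = 1241 / (0.9178 × 2.7) = 500.81 N.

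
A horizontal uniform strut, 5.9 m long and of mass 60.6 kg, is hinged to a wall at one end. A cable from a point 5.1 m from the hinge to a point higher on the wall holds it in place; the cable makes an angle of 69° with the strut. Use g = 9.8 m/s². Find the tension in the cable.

Take torques about the hinge: T sin 69° · 5.1 = 60.6×9.8×2.95 = 1751.9 N·m.
So T = 1751.9 / (0.9336 × 5.1) = 367.96 N.

T ≈ 368 N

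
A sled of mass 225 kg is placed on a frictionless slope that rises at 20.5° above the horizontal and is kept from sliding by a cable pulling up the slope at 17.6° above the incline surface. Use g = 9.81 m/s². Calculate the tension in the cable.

T ≈ 811 N

Take axes along and perpendicular to the incline. Weight components: W sin 20.5° = 773 N down-slope, W cos 20.5° = 2067 N into the surface.
Along incline: T cos 17.6° = W sin 20.5° → T = 811 N.
Perpendicular: N = W cos 20.5° − T sin 17.6° = 1822 N.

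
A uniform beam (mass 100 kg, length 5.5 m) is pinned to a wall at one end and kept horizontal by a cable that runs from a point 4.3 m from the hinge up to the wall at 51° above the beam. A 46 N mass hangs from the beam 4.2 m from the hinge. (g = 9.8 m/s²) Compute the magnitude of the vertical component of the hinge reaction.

|H_y| ≈ 354 N

Take torques about the hinge: T sin 51° · 4.3 = 100×9.8×2.75 + 46×4.2 = 2888.2 N·m.
So T = 2888.2 / (0.7771 × 4.3) = 864.28 N.
ΣF_y = 0: H_y = (100×9.8 + 46) − T sin 51° = 1026 − 671.67 = 354.33 N.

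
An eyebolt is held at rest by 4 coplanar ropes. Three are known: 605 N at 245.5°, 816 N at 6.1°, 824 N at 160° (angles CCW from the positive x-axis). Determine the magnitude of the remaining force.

F ≈ 281 N

Sum the known components: ΣF_x = -213.8 N, ΣF_y = -182 N.
For equilibrium the remaining force must supply (−ΣF_x, −ΣF_y) = (213.8, 182) N.
Magnitude = √((213.8)² + (182)²) = 280.8 N; direction = atan2(182, 213.8) = 40.4°.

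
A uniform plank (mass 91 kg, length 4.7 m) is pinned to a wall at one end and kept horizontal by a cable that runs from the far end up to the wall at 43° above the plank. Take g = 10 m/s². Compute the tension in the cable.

Take torques about the hinge: T sin 43° · 4.7 = 91×10×2.35 = 2138.5 N·m.
So T = 2138.5 / (0.6820 × 4.7) = 667.16 N.

T ≈ 667 N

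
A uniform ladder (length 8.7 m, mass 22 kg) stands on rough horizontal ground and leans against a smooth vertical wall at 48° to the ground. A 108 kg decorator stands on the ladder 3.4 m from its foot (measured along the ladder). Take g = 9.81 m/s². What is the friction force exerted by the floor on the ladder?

Torques about the foot: N_wall · 8.7 sin 48° = 22×9.81×4.35 cos 48° + 108×9.81×3.4 cos 48° → N_wall = 469.97 N.
ΣF_x = 0: f_floor = N_wall = 469.97 N.

f ≈ 470 N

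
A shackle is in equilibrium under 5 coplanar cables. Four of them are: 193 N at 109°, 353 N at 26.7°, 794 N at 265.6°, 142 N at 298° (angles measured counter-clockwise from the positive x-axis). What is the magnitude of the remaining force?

F ≈ 631 N

Sum the known components: ΣF_x = 258.3 N, ΣF_y = -575.9 N.
For equilibrium the remaining force must supply (−ΣF_x, −ΣF_y) = (-258.3, 575.9) N.
Magnitude = √((-258.3)² + (575.9)²) = 631.2 N; direction = atan2(575.9, -258.3) = 114.2°.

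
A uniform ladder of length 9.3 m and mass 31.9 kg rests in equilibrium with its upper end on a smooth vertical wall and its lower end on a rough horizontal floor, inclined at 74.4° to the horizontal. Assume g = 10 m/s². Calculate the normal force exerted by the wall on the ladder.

N_wall ≈ 44.5 N

Torques about the foot: N_wall · 9.3 sin 74.4° = 31.9×10×4.65 cos 74.4° → N_wall = 44.533 N.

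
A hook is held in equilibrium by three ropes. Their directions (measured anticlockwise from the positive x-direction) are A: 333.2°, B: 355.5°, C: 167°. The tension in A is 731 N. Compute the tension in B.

Resolve: ΣF_x = 731 cos 333.2° + T_B cos 355.5° + T_C cos 167° = 0.
        ΣF_y = 731 sin 333.2° + T_B sin 355.5° + T_C sin 167° = 0.
The known terms sum to (652.5, -329.6) N, so 0.9969 T_B − 0.9744 T_C = -652.5 and -0.0785 T_B + 0.2250 T_C = 329.6.
Solving simultaneously: T_B = 1180 N, T_C = 1877 N.

T_B ≈ 1180 N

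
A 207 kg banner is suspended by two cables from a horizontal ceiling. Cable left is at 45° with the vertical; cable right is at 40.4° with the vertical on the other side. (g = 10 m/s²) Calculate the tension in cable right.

T_right ≈ 1470 N

Angles from the horizontal: cable left is 90° − 45° = 45°, cable right is 90° − 40.4° = 49.6°.
Weight W = 207 × 10 = 2070 N acts straight down.
Horizontal: T_left cos 45° = T_right cos 49.6°  →  T_left = 0.9166 T_right.
Vertical: T_left sin 45° + T_right sin 49.6° = 2070.
Substituting the horizontal relation into the vertical equation gives 1.41 T_right = 2070, so T_right = 1468 N.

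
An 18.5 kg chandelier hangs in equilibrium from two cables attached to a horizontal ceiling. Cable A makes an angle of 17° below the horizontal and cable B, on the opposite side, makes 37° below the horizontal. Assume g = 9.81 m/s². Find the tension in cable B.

T_B ≈ 215 N

Weight W = 18.5 × 9.81 = 181.5 N acts straight down.
Horizontal: T_A cos 17° = T_B cos 37°  →  T_A = 0.8351 T_B.
Vertical: T_A sin 17° + T_B sin 37° = 181.5.
Substituting the horizontal relation into the vertical equation gives 0.846 T_B = 181.5, so T_B = 214.5 N.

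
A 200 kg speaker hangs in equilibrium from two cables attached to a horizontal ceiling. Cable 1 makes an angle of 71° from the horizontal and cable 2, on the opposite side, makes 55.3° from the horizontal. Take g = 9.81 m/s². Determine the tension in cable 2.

Weight W = 200 × 9.81 = 1962 N acts straight down.
Horizontal: T_1 cos 71° = T_2 cos 55.3°  →  T_1 = 1.749 T_2.
Vertical: T_1 sin 71° + T_2 sin 55.3° = 1962.
Substituting the horizontal relation into the vertical equation gives 2.475 T_2 = 1962, so T_2 = 792.6 N.

T_2 ≈ 793 N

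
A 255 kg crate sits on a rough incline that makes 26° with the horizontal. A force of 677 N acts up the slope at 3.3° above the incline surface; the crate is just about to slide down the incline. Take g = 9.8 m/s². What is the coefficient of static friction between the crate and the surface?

On the verge of sliding down the incline, friction is at its maximum μN and acts up the slope.
Perpendicular to incline: N = W cos 26° − P sin 3.3° = 2246 − 38.97 = 2207 N.
Along incline: P cos 3.3° + μN = W sin 26° → μ = (W sin 26° − P cos 3.3°) / N = 0.1901.

μ ≈ 0.190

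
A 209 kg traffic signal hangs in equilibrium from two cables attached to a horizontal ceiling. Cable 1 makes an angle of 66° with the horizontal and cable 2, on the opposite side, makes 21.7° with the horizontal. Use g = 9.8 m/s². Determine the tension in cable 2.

Weight W = 209 × 9.8 = 2048 N acts straight down.
Horizontal: T_1 cos 66° = T_2 cos 21.7°  →  T_1 = 2.284 T_2.
Vertical: T_1 sin 66° + T_2 sin 21.7° = 2048.
Substituting the horizontal relation into the vertical equation gives 2.457 T_2 = 2048, so T_2 = 833.7 N.

T_2 ≈ 834 N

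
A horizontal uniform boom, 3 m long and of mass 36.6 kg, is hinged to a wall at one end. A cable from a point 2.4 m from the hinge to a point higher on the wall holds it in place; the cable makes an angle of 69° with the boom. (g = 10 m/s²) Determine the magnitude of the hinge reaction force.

|H| ≈ 163 N

Take torques about the hinge: T sin 69° · 2.4 = 36.6×10×1.5 = 549 N·m.
So T = 549 / (0.9336 × 2.4) = 245.02 N.
ΣF_x = 0: H_x = T cos 69° = 87.809 N.
ΣF_y = 0: H_y = (36.6×10) − T sin 69° = 366 − 228.75 = 137.25 N.
|H| = √(H_x² + H_y²) = √((87.809)² + (137.25)²) = 162.94 N.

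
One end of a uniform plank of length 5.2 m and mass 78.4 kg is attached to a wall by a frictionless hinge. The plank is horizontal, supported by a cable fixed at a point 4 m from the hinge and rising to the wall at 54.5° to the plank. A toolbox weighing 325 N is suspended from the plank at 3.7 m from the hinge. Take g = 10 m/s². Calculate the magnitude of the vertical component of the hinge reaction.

Take torques about the hinge: T sin 54.5° · 4 = 78.4×10×2.6 + 325×3.7 = 3240.9 N·m.
So T = 3240.9 / (0.8141 × 4) = 995.22 N.
ΣF_y = 0: H_y = (78.4×10 + 325) − T sin 54.5° = 1109 − 810.23 = 298.77 N.

|H_y| ≈ 299 N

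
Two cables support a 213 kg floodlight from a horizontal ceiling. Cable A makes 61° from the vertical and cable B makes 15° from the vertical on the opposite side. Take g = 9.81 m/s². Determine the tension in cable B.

Angles from the horizontal: cable A is 90° − 61° = 29°, cable B is 90° − 15° = 75°.
Weight W = 213 × 9.81 = 2090 N acts straight down.
Horizontal: T_A cos 29° = T_B cos 75°  →  T_A = 0.2959 T_B.
Vertical: T_A sin 29° + T_B sin 75° = 2090.
Substituting the horizontal relation into the vertical equation gives 1.109 T_B = 2090, so T_B = 1883 N.

T_B ≈ 1880 N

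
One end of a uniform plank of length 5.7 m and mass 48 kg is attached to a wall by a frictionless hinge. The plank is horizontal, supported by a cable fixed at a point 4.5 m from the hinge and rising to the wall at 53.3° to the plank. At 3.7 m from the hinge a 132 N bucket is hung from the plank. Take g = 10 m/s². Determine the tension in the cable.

T ≈ 515 N

Take torques about the hinge: T sin 53.3° · 4.5 = 48×10×2.85 + 132×3.7 = 1856.4 N·m.
So T = 1856.4 / (0.8018 × 4.5) = 514.52 N.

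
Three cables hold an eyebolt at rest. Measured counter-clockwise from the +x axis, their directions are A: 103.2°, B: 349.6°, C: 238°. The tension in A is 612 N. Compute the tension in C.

T_C ≈ 603 N

Resolve: ΣF_x = 612 cos 103.2° + T_B cos 349.6° + T_C cos 238° = 0.
        ΣF_y = 612 sin 103.2° + T_B sin 349.6° + T_C sin 238° = 0.
The known terms sum to (-139.8, 595.8) N, so 0.9836 T_B − 0.5299 T_C = 139.8 and -0.1805 T_B − 0.8480 T_C = -595.8.
Solving simultaneously: T_B = 467.1 N, T_C = 603.2 N.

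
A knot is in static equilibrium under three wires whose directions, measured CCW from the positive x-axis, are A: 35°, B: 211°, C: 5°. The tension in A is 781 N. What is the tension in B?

T_B ≈ 891 N

Resolve: ΣF_x = 781 cos 35° + T_B cos 211° + T_C cos 5° = 0.
        ΣF_y = 781 sin 35° + T_B sin 211° + T_C sin 5° = 0.
The known terms sum to (639.8, 448) N, so -0.8572 T_B + 0.9962 T_C = -639.8 and -0.5150 T_B + 0.0872 T_C = -448.
Solving simultaneously: T_B = 890.8 N, T_C = 124.3 N.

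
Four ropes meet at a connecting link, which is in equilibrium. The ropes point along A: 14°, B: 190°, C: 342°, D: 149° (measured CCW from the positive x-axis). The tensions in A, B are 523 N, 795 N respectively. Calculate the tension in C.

T_C ≈ 675 N

Resolve: ΣF_x = 523 cos 14° + 795 cos 190° + T_C cos 342° + T_D cos 149° = 0.
        ΣF_y = 523 sin 14° + 795 sin 190° + T_C sin 342° + T_D sin 149° = 0.
The known terms sum to (-275.5, -11.53) N, so 0.9511 T_C − 0.8572 T_D = 275.5 and -0.3090 T_C + 0.5150 T_D = 11.53.
Solving simultaneously: T_C = 674.6 N, T_D = 427.1 N.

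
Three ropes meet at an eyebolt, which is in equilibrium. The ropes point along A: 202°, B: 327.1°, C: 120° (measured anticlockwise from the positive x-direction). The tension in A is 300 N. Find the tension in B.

T_B ≈ 652 N

Resolve: ΣF_x = 300 cos 202° + T_B cos 327.1° + T_C cos 120° = 0.
        ΣF_y = 300 sin 202° + T_B sin 327.1° + T_C sin 120° = 0.
The known terms sum to (-278.2, -112.4) N, so 0.8396 T_B − 0.5000 T_C = 278.2 and -0.5432 T_B + 0.8660 T_C = 112.4.
Solving simultaneously: T_B = 652.1 N, T_C = 538.8 N.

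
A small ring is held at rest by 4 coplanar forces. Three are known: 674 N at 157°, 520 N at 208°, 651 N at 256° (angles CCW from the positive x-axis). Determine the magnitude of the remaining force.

Sum the known components: ΣF_x = -1237 N, ΣF_y = -612.4 N.
For equilibrium the remaining force must supply (−ΣF_x, −ΣF_y) = (1237, 612.4) N.
Magnitude = √((1237)² + (612.4)²) = 1380 N; direction = atan2(612.4, 1237) = 26.3°.

F ≈ 1380 N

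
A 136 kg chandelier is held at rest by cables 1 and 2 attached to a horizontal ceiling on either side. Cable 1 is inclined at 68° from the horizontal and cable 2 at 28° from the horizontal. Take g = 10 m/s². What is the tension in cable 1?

Weight W = 136 × 10 = 1360 N acts straight down.
Horizontal: T_1 cos 68° = T_2 cos 28°  →  T_2 = 0.4243 T_1.
Vertical: T_1 sin 68° + T_2 sin 28° = 1360.
Substituting the horizontal relation into the vertical equation gives 1.126 T_1 = 1360, so T_1 = 1207 N.

T_1 ≈ 1210 N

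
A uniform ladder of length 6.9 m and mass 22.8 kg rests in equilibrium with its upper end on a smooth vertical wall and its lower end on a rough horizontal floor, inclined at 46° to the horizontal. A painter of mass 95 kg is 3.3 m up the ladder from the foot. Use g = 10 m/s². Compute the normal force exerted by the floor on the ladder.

N_floor ≈ 1180 N

ΣF_y = 0: N_floor = 22.8×10 + 95×10 = 1178 N.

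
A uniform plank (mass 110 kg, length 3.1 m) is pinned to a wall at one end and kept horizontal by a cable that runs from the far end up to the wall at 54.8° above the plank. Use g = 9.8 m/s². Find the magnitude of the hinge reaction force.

Take torques about the hinge: T sin 54.8° · 3.1 = 110×9.8×1.55 = 1670.9 N·m.
So T = 1670.9 / (0.8171 × 3.1) = 659.61 N.
ΣF_x = 0: H_x = T cos 54.8° = 380.22 N.
ΣF_y = 0: H_y = (110×9.8) − T sin 54.8° = 1078 − 539 = 539 N.
|H| = √(H_x² + H_y²) = √((380.22)² + (539)²) = 659.61 N.

|H| ≈ 660 N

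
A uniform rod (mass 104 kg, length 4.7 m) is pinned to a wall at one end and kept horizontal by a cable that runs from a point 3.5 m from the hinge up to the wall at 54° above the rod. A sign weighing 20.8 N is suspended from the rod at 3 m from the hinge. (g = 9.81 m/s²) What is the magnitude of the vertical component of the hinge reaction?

|H_y| ≈ 338 N

Take torques about the hinge: T sin 54° · 3.5 = 104×9.81×2.35 + 20.8×3 = 2460 N·m.
So T = 2460 / (0.8090 × 3.5) = 868.77 N.
ΣF_y = 0: H_y = (104×9.81 + 20.8) − T sin 54° = 1041 − 702.85 = 338.19 N.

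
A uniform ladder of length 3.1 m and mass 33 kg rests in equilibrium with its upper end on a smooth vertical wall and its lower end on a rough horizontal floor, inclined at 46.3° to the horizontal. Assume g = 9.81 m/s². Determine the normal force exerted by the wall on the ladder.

Torques about the foot: N_wall · 3.1 sin 46.3° = 33×9.81×1.55 cos 46.3° → N_wall = 154.68 N.

N_wall ≈ 155 N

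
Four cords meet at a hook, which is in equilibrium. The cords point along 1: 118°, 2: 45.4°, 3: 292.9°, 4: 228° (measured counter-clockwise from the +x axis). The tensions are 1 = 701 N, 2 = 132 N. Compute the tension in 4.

T_4 ≈ 65.9 N

Resolve: ΣF_x = 701 cos 118° + 132 cos 45.4° + T_3 cos 292.9° + T_4 cos 228° = 0.
        ΣF_y = 701 sin 118° + 132 sin 45.4° + T_3 sin 292.9° + T_4 sin 228° = 0.
The known terms sum to (-236.4, 712.9) N, so 0.3891 T_3 − 0.6691 T_4 = 236.4 and -0.9212 T_3 − 0.7431 T_4 = -712.9.
Solving simultaneously: T_3 = 720.8 N, T_4 = 65.86 N.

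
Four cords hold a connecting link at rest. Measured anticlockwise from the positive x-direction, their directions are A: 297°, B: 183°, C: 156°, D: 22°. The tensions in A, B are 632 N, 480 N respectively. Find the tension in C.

Resolve: ΣF_x = 632 cos 297° + 480 cos 183° + T_C cos 156° + T_D cos 22° = 0.
        ΣF_y = 632 sin 297° + 480 sin 183° + T_C sin 156° + T_D sin 22° = 0.
The known terms sum to (-192.4, -588.2) N, so -0.9135 T_C + 0.9272 T_D = 192.4 and 0.4067 T_C + 0.3746 T_D = 588.2.
Solving simultaneously: T_C = 658 N, T_D = 855.8 N.

T_C ≈ 658 N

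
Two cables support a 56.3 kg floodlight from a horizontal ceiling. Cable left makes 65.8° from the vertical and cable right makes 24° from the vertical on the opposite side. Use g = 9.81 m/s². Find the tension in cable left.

T_left ≈ 225 N

Angles from the horizontal: cable left is 90° − 65.8° = 24.2°, cable right is 90° − 24° = 66°.
Weight W = 56.3 × 9.81 = 552.3 N acts straight down.
Horizontal: T_left cos 24.2° = T_right cos 66°  →  T_right = 2.243 T_left.
Vertical: T_left sin 24.2° + T_right sin 66° = 552.3.
Substituting the horizontal relation into the vertical equation gives 2.459 T_left = 552.3, so T_left = 224.6 N.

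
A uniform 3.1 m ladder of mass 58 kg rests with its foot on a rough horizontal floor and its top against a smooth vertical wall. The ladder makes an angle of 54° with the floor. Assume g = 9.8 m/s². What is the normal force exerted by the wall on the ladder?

N_wall ≈ 206 N

Torques about the foot: N_wall · 3.1 sin 54° = 58×9.8×1.55 cos 54° → N_wall = 206.48 N.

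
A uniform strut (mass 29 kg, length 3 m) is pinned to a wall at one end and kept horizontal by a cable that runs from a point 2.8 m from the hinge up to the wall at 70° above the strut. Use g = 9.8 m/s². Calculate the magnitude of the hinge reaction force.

Take torques about the hinge: T sin 70° · 2.8 = 29×9.8×1.5 = 426.3 N·m.
So T = 426.3 / (0.9397 × 2.8) = 162.02 N.
ΣF_x = 0: H_x = T cos 70° = 55.414 N.
ΣF_y = 0: H_y = (29×9.8) − T sin 70° = 284.2 − 152.25 = 131.95 N.
|H| = √(H_x² + H_y²) = √((55.414)² + (131.95)²) = 143.11 N.

|H| ≈ 143 N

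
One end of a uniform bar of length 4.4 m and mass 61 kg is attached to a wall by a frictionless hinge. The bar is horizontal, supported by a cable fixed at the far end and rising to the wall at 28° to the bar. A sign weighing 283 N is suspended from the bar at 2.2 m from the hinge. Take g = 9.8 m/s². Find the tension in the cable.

Take torques about the hinge: T sin 28° · 4.4 = 61×9.8×2.2 + 283×2.2 = 1937.8 N·m.
So T = 1937.8 / (0.4695 × 4.4) = 938.08 N.

T ≈ 938 N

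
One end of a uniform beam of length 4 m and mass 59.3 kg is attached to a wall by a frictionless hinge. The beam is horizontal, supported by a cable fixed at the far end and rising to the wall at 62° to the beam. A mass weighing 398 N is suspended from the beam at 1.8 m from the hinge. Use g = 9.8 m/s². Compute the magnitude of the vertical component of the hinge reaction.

Take torques about the hinge: T sin 62° · 4 = 59.3×9.8×2 + 398×1.8 = 1878.7 N·m.
So T = 1878.7 / (0.8829 × 4) = 531.93 N.
ΣF_y = 0: H_y = (59.3×9.8 + 398) − T sin 62° = 979.14 − 469.67 = 509.47 N.

|H_y| ≈ 509 N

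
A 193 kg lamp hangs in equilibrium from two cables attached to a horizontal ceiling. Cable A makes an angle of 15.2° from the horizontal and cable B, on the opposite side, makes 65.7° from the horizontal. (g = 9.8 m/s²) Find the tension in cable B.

Weight W = 193 × 9.8 = 1891 N acts straight down.
Horizontal: T_A cos 15.2° = T_B cos 65.7°  →  T_A = 0.4264 T_B.
Vertical: T_A sin 15.2° + T_B sin 65.7° = 1891.
Substituting the horizontal relation into the vertical equation gives 1.023 T_B = 1891, so T_B = 1848 N.

T_B ≈ 1850 N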